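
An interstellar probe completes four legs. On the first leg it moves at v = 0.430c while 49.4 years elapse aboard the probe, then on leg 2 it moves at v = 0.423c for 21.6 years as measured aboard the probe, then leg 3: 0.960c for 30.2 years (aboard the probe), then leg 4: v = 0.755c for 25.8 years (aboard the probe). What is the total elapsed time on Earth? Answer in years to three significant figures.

Leg 1: γ = 1/√(1 − 0.430²) = 1/√0.8151 = 1.108; Δt_1 = 1.108 × 49.4 = 54.72 years.
Leg 2: γ = 1/√(1 − 0.423²) = 1/√0.8211 = 1.104; Δt_2 = 1.104 × 21.6 = 23.84 years.
Leg 3: γ = 1/√(1 − 0.960²) = 25/7 ≈ 3.571; Δt_3 = 3.571 × 30.2 = 107.9 years.
Leg 4: γ = 1/√(1 − 0.755²) = 1/√0.4300 = 1.525; Δt_4 = 1.525 × 25.8 = 39.35 years.
Total: 54.72 + 23.84 + 107.9 + 39.35 years.

Δt = 226 years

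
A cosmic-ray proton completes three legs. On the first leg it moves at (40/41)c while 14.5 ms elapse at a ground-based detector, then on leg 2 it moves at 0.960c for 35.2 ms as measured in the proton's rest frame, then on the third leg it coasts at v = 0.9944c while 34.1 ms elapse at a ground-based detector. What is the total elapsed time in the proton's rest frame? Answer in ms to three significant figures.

Leg 1: γ = 1/√(1 − (40/41)²) = 41/9 ≈ 4.556; τ_1 = 14.5/4.556 = 3.183 ms.
Leg 2: 35.2 ms is already measured in the proton's rest frame.
Leg 3: γ = 1/√(1 − 0.9944²) = 1/√0.01117 = 9.462; τ_3 = 34.1/9.462 = 3.604 ms.
Total: 3.183 + 35.20 + 3.604 ms.

τ = 42.0 ms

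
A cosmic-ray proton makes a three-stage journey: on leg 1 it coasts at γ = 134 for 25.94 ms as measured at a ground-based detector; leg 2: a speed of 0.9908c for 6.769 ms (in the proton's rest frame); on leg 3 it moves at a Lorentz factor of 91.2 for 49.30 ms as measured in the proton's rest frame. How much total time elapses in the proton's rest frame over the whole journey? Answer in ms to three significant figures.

τ = 56.3 ms

Leg 1: γ = 134; τ_1 = 25.94/134.0 = 0.1936 ms.
Leg 2: 6.769 ms is already measured in the proton's rest frame.
Leg 3: 49.30 ms is already measured in the proton's rest frame.
Total: 0.1936 + 6.769 + 49.30 ms.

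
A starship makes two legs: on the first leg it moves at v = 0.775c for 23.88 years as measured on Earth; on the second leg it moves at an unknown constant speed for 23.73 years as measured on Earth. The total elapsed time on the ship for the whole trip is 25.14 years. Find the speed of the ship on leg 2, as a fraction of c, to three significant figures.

β = 0.906

Leg 1: γ = 1/√(1 − 0.775²) = 1/√0.3994 = 1.582; τ_1 = 23.88/1.582 = 15.09 years.
Leg 2: speed unknown; τ_2 = 23.73/γ_2.
Total proper time: 15.09 + τ_2 = 25.14, so τ_2 = 25.14 − 15.09 = 10.05 years.
γ_2 = 23.73/10.05 = 2.361; β = √(1 − 1/γ²) = √0.8207.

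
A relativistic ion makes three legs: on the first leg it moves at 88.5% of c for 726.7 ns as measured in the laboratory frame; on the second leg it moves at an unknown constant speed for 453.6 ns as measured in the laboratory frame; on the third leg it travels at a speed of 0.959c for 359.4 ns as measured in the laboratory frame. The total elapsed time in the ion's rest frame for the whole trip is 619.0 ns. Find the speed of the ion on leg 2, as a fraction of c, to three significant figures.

β = 0.919

Leg 1: β = 0.885; γ = 1/√(1 − 0.885²) = 1/√0.2168 = 2.148; τ_1 = 726.7/2.148 = 338.3 ns.
Leg 2: speed unknown; τ_2 = 453.6/γ_2.
Leg 3: γ = 1/√(1 − 0.959²) = 1/√0.08032 = 3.529; τ_3 = 359.4/3.529 = 101.9 ns.
Total proper time: 338.3 + τ_2 + 101.9 = 619.0, so τ_2 = 619.0 − 440.2 = 178.8 ns.
γ_2 = 453.6/178.8 = 2.537; β = √(1 − 1/γ²) = √0.8446.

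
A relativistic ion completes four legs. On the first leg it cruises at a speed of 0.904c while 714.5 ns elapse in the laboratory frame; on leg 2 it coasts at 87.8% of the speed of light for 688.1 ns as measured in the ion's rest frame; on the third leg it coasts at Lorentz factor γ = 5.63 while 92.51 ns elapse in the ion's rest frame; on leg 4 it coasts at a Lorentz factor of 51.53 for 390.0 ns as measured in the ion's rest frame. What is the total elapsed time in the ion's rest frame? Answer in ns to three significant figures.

τ = 1480 ns

Leg 1: γ = 1/√(1 − 0.904²) = 1/√0.1828 = 2.339; τ_1 = 714.5/2.339 = 305.5 ns.
Leg 2: 688.1 ns is already measured in the ion's rest frame.
Leg 3: 92.51 ns is already measured in the ion's rest frame.
Leg 4: 390.0 ns is already measured in the ion's rest frame.
Total: 305.5 + 688.1 + 92.51 + 390.0 ns.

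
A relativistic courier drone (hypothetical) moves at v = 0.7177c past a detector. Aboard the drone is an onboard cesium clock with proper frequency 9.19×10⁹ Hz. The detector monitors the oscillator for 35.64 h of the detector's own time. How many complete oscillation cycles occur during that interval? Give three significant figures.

N = 8.21×10¹⁴

γ = 1/√(1 − 0.7177²) = 1/√0.4849 = 1.436
During 35.64 h of lab time, the oscillator's proper time advances by τ = Δt/γ = 35.64/1.436 = 24.82 h = 8.934×10⁴ s.
N = f × τ = 9.19×10⁹ × 8.934×10⁴ = 8.211×10¹⁴.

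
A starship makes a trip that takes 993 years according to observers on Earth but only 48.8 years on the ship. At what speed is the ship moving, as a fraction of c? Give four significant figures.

v = 0.9988c

The proper time is measured on the ship (both events occur at the ship's location); Δt is measured on Earth. γ = Δt/τ = 993/48.8 = 20.35.
β = √(1 − 1/γ²) = √(1 − 0.002415) = √0.9976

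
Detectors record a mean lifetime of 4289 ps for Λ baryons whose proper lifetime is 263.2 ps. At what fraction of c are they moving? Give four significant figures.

v = 0.9981c

γ = Δt/τ₀ = 4289/263.2 = 16.30
β = √(1 − 1/γ²) = √(1 − 0.003766) = √0.9962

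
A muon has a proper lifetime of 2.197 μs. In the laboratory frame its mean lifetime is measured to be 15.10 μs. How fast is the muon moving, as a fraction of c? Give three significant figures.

β = 0.989

γ = Δt/τ₀ = 15.10/2.197 = 6.873
β = √(1 − 1/γ²) = √(1 − 0.02117) = √0.9788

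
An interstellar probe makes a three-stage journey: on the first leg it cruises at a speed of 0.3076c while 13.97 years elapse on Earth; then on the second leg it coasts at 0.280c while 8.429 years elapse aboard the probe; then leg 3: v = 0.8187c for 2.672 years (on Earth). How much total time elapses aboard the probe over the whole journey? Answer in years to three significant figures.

Leg 1: γ = 1/√(1 − 0.3076²) = 1/√0.9054 = 1.051; τ_1 = 13.97/1.051 = 13.29 years.
Leg 2: 8.429 years is already measured aboard the probe.
Leg 3: γ = 1/√(1 − 0.8187²) = 1/√0.3297 = 1.741; τ_3 = 2.672/1.741 = 1.534 years.
Total: 13.29 + 8.429 + 1.534 years.

τ = 23.3 years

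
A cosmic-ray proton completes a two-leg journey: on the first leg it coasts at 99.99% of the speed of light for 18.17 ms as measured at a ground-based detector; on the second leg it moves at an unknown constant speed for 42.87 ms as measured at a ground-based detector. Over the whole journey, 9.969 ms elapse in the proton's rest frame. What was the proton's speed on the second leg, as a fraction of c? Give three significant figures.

Leg 1: β = 0.9999; γ = 1/√(1 − 0.9999²) = 1/√2.000×10⁻⁴ = 70.71; τ_1 = 18.17/70.71 = 0.2570 ms.
Leg 2: speed unknown; τ_2 = 42.87/γ_2.
Total proper time: 0.2570 + τ_2 = 9.969, so τ_2 = 9.969 − 0.2570 = 9.712 ms.
γ_2 = 42.87/9.712 = 4.414; β = √(1 − 1/γ²) = √0.9487.

β = 0.974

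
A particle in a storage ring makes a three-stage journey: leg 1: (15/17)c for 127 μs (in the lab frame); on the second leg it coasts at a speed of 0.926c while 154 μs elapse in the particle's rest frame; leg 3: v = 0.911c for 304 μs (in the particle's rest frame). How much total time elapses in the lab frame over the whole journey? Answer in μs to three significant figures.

Δt = 1270 μs

Leg 1: 127 μs is already measured in the lab frame.
Leg 2: γ = 1/√(1 − 0.926²) = 1/√0.1425 = 2.649; Δt_2 = 2.649 × 154 = 407.9 μs.
Leg 3: γ = 1/√(1 − 0.911²) = 1/√0.1701 = 2.425; Δt_3 = 2.425 × 304 = 737.1 μs.
Total: 127.0 + 407.9 + 737.1 μs.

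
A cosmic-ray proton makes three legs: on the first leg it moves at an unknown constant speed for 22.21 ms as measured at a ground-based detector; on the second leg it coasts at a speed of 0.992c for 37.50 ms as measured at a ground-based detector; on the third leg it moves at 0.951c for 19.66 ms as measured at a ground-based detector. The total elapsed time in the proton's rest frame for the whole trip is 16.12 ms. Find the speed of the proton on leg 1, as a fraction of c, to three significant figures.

Leg 1: speed unknown; τ_1 = 22.21/γ_1.
Leg 2: γ = 1/√(1 − 0.992²) = 1/√0.01594 = 7.922; τ_2 = 37.50/7.922 = 4.734 ms.
Leg 3: γ = 1/√(1 − 0.951²) = 1/√0.09560 = 3.234; τ_3 = 19.66/3.234 = 6.079 ms.
Total proper time: τ_1 + 4.734 + 6.079 = 16.12, so τ_1 = 16.12 − 10.81 = 5.307 ms.
γ_1 = 22.21/5.307 = 4.185; β = √(1 − 1/γ²) = √0.9429.

β = 0.971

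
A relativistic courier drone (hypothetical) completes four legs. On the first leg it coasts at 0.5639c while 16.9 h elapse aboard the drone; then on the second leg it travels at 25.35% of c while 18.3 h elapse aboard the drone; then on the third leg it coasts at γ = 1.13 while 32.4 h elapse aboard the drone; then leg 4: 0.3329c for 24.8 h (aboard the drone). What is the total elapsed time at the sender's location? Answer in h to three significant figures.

Leg 1: γ = 1/√(1 − 0.5639²) = 1/√0.6820 = 1.211; Δt_1 = 1.211 × 16.9 = 20.46 h.
Leg 2: β = 0.2535; γ = 1/√(1 − 0.2535²) = 1/√0.9357 = 1.034; Δt_2 = 1.034 × 18.3 = 18.92 h.
Leg 3: γ = 1.13; Δt_3 = 1.130 × 32.4 = 36.61 h.
Leg 4: γ = 1/√(1 − 0.3329²) = 1/√0.8892 = 1.060; Δt_4 = 1.060 × 24.8 = 26.30 h.
Total: 20.46 + 18.92 + 36.61 + 26.30 h.

Δt = 102 h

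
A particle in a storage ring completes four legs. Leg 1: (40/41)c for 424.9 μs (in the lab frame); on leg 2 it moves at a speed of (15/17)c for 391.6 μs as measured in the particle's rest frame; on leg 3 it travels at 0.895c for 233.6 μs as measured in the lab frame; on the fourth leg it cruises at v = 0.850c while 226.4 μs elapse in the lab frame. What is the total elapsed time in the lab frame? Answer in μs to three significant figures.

Leg 1: 424.9 μs is already measured in the lab frame.
Leg 2: γ = 1/√(1 − (15/17)²) = 17/8 = 2.125; Δt_2 = 2.125 × 391.6 = 832.2 μs.
Leg 3: 233.6 μs is already measured in the lab frame.
Leg 4: 226.4 μs is already measured in the lab frame.
Total: 424.9 + 832.2 + 233.6 + 226.4 μs.

Δt = 1720 μs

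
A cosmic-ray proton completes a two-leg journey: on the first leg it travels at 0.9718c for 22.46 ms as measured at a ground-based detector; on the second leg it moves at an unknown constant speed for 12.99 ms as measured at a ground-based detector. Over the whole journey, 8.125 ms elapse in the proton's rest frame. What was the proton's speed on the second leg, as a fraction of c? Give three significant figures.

β = 0.976

Leg 1: γ = 1/√(1 − 0.9718²) = 1/√0.05560 = 4.241; τ_1 = 22.46/4.241 = 5.296 ms.
Leg 2: speed unknown; τ_2 = 12.99/γ_2.
Total proper time: 5.296 + τ_2 = 8.125, so τ_2 = 8.125 − 5.296 = 2.829 ms.
γ_2 = 12.99/2.829 = 4.592; β = √(1 − 1/γ²) = √0.9526.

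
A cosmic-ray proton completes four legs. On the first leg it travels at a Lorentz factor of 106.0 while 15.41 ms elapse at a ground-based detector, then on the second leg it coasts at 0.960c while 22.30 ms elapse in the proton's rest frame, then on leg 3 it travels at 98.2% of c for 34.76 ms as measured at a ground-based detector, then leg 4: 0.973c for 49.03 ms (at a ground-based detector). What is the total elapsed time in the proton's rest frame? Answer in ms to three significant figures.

τ = 40.3 ms

Leg 1: γ = 106.0; τ_1 = 15.41/106.0 = 0.1454 ms.
Leg 2: 22.30 ms is already measured in the proton's rest frame.
Leg 3: β = 0.982; γ = 1/√(1 − 0.982²) = 1/√0.03568 = 5.294; τ_3 = 34.76/5.294 = 6.566 ms.
Leg 4: γ = 1/√(1 − 0.973²) = 1/√0.05327 = 4.333; τ_4 = 49.03/4.333 = 11.32 ms.
Total: 0.1454 + 22.30 + 6.566 + 11.32 ms.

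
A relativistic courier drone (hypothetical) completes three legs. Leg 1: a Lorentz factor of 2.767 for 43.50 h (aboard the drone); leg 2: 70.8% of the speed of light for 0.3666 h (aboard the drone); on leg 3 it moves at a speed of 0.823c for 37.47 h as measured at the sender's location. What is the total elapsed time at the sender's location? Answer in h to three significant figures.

Δt = 158 h

Leg 1: γ = 2.767; Δt_1 = 2.767 × 43.50 = 120.4 h.
Leg 2: β = 0.708; γ = 1/√(1 − 0.708²) = 1/√0.4987 = 1.416; Δt_2 = 1.416 × 0.3666 = 0.5191 h.
Leg 3: 37.47 h is already measured at the sender's location.
Total: 120.4 + 0.5191 + 37.47 h.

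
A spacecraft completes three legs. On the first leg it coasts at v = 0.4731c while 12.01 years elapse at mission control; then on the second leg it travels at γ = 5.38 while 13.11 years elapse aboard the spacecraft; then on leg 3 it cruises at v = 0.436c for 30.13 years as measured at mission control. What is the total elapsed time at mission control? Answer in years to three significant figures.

Leg 1: 12.01 years is already measured at mission control.
Leg 2: γ = 5.38; Δt_2 = 5.380 × 13.11 = 70.53 years.
Leg 3: 30.13 years is already measured at mission control.
Total: 12.01 + 70.53 + 30.13 years.

Δt = 113 years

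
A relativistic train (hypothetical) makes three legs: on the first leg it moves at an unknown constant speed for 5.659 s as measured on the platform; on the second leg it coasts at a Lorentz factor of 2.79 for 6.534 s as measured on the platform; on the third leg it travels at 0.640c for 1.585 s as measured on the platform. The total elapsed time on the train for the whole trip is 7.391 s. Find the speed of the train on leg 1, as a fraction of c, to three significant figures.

Leg 1: speed unknown; τ_1 = 5.659/γ_1.
Leg 2: γ = 2.79; τ_2 = 6.534/2.790 = 2.342 s.
Leg 3: γ = 1/√(1 − 0.640²) = 1/√0.5904 = 1.301; τ_3 = 1.585/1.301 = 1.218 s.
Total proper time: τ_1 + 2.342 + 1.218 = 7.391, so τ_1 = 7.391 − 3.560 = 3.831 s.
γ_1 = 5.659/3.831 = 1.477; β = √(1 − 1/γ²) = √0.5417.

β = 0.736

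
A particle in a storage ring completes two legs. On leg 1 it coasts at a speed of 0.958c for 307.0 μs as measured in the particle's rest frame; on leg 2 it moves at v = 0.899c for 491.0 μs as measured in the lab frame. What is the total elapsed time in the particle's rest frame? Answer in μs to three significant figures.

Leg 1: 307.0 μs is already measured in the particle's rest frame.
Leg 2: γ = 1/√(1 − 0.899²) = 1/√0.1918 = 2.283; τ_2 = 491.0/2.283 = 215.0 μs.
Total: 307.0 + 215.0 μs.

τ = 522 μs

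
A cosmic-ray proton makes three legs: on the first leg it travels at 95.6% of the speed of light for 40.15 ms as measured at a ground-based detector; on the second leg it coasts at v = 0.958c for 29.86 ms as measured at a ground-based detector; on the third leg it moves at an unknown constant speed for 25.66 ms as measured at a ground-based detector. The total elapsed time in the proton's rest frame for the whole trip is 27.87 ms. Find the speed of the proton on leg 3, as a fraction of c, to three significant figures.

β = 0.956

Leg 1: β = 0.956; γ = 1/√(1 − 0.956²) = 1/√0.08606 = 3.409; τ_1 = 40.15/3.409 = 11.78 ms.
Leg 2: γ = 1/√(1 − 0.958²) = 1/√0.08224 = 3.487; τ_2 = 29.86/3.487 = 8.563 ms.
Leg 3: speed unknown; τ_3 = 25.66/γ_3.
Total proper time: 11.78 + 8.563 + τ_3 = 27.87, so τ_3 = 27.87 − 20.34 = 7.528 ms.
γ_3 = 25.66/7.528 = 3.408; β = √(1 − 1/γ²) = √0.9139.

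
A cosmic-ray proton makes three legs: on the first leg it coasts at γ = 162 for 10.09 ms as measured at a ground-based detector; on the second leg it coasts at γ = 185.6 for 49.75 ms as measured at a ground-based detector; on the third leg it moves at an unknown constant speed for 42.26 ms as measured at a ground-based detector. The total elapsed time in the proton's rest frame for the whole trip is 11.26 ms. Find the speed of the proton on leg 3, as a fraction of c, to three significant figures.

β = 0.966

Leg 1: γ = 162; τ_1 = 10.09/162.0 = 0.06228 ms.
Leg 2: γ = 185.6; τ_2 = 49.75/185.6 = 0.2680 ms.
Leg 3: speed unknown; τ_3 = 42.26/γ_3.
Total proper time: 0.06228 + 0.2680 + τ_3 = 11.26, so τ_3 = 11.26 − 0.3303 = 10.93 ms.
γ_3 = 42.26/10.93 = 3.867; β = √(1 − 1/γ²) = √0.9331.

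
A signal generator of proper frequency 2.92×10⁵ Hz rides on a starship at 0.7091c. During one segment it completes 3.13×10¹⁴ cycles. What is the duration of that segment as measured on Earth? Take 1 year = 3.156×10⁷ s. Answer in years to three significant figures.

γ = 1/√(1 − 0.7091²) = 1/√0.4972 = 1.418
Proper time for N cycles: τ = N/f = 3.13×10¹⁴/(2.92×10⁵) = 1.072×10⁹ s = 33.96 years.
Lab-frame duration Δt = γτ = 1.418 × 33.96 = 48.17 years.

Δt = 48.2 years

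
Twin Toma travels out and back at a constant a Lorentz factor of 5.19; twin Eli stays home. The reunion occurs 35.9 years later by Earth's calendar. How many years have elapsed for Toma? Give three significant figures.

γ = 5.19
Toma's clock measures proper time along the trip: τ = Δt/γ = 35.9/5.190 years.

τ = 6.92 years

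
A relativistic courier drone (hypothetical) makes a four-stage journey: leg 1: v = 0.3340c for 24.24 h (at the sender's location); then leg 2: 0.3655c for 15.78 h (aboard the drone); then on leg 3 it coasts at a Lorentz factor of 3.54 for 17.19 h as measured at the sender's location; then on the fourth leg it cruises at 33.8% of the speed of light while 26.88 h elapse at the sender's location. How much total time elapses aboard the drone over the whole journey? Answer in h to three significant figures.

τ = 68.8 h

Leg 1: γ = 1/√(1 − 0.3340²) = 1/√0.8884 = 1.061; τ_1 = 24.24/1.061 = 22.85 h.
Leg 2: 15.78 h is already measured aboard the drone.
Leg 3: γ = 3.54; τ_3 = 17.19/3.540 = 4.856 h.
Leg 4: β = 0.338; γ = 1/√(1 − 0.338²) = 1/√0.8858 = 1.063; τ_4 = 26.88/1.063 = 25.30 h.
Total: 22.85 + 15.78 + 4.856 + 25.30 h.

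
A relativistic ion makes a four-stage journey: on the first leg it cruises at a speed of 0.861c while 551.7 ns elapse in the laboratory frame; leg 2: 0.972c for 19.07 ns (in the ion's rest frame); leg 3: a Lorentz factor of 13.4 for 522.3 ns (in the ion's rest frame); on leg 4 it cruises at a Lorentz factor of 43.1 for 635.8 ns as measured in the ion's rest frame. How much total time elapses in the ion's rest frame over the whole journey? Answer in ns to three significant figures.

τ = 1460 ns

Leg 1: γ = 1/√(1 − 0.861²) = 1/√0.2587 = 1.966; τ_1 = 551.7/1.966 = 280.6 ns.
Leg 2: 19.07 ns is already measured in the ion's rest frame.
Leg 3: 522.3 ns is already measured in the ion's rest frame.
Leg 4: 635.8 ns is already measured in the ion's rest frame.
Total: 280.6 + 19.07 + 522.3 + 635.8 ns.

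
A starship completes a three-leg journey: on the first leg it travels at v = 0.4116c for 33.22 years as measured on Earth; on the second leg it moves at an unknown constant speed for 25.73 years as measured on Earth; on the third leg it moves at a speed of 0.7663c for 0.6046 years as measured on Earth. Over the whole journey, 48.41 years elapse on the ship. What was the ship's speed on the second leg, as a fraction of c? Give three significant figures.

β = 0.724

Leg 1: γ = 1/√(1 − 0.4116²) = 1/√0.8306 = 1.097; τ_1 = 33.22/1.097 = 30.28 years.
Leg 2: speed unknown; τ_2 = 25.73/γ_2.
Leg 3: γ = 1/√(1 − 0.7663²) = 1/√0.4128 = 1.556; τ_3 = 0.6046/1.556 = 0.3884 years.
Total proper time: 30.28 + τ_2 + 0.3884 = 48.41, so τ_2 = 48.41 − 30.66 = 17.75 years.
γ_2 = 25.73/17.75 = 1.450; β = √(1 − 1/γ²) = √0.5243.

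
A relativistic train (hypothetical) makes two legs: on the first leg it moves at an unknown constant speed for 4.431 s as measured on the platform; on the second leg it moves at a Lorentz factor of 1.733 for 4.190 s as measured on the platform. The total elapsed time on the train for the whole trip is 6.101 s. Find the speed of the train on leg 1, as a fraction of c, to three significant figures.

β = 0.556

Leg 1: speed unknown; τ_1 = 4.431/γ_1.
Leg 2: γ = 1.733; τ_2 = 4.190/1.733 = 2.418 s.
Total proper time: τ_1 + 2.418 = 6.101, so τ_1 = 6.101 − 2.418 = 3.683 s.
γ_1 = 4.431/3.683 = 1.203; β = √(1 − 1/γ²) = √0.3090.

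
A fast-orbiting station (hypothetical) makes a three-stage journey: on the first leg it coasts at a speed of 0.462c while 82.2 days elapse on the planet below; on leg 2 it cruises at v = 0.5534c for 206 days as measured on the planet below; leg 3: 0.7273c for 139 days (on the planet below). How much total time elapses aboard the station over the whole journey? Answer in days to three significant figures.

τ = 340 days

Leg 1: γ = 1/√(1 − 0.462²) = 1/√0.7866 = 1.128; τ_1 = 82.2/1.128 = 72.90 days.
Leg 2: γ = 1/√(1 − 0.5534²) = 1/√0.6937 = 1.201; τ_2 = 206/1.201 = 171.6 days.
Leg 3: γ = 1/√(1 − 0.7273²) = 1/√0.4710 = 1.457; τ_3 = 139/1.457 = 95.40 days.
Total: 72.90 + 171.6 + 95.40 days.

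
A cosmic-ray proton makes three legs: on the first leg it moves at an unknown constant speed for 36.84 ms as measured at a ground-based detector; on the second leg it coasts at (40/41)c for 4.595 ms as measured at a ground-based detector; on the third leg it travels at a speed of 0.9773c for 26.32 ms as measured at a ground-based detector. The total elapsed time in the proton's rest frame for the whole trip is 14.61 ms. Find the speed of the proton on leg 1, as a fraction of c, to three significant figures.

Leg 1: speed unknown; τ_1 = 36.84/γ_1.
Leg 2: γ = 1/√(1 − (40/41)²) = 41/9 ≈ 4.556; τ_2 = 4.595/4.556 = 1.009 ms.
Leg 3: γ = 1/√(1 − 0.9773²) = 1/√0.04488 = 4.720; τ_3 = 26.32/4.720 = 5.576 ms.
Total proper time: τ_1 + 1.009 + 5.576 = 14.61, so τ_1 = 14.61 − 6.585 = 8.025 ms.
γ_1 = 36.84/8.025 = 4.591; β = √(1 − 1/γ²) = √0.9525.

β = 0.976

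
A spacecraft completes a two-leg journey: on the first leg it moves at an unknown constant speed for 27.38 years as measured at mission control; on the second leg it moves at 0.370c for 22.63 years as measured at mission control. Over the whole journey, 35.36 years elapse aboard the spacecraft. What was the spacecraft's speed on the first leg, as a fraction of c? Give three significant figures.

β = 0.852

Leg 1: speed unknown; τ_1 = 27.38/γ_1.
Leg 2: γ = 1/√(1 − 0.370²) = 1/√0.8631 = 1.076; τ_2 = 22.63/1.076 = 21.02 years.
Total proper time: τ_1 + 21.02 = 35.36, so τ_1 = 35.36 − 21.02 = 14.34 years.
γ_1 = 27.38/14.34 = 1.910; β = √(1 − 1/γ²) = √0.7258.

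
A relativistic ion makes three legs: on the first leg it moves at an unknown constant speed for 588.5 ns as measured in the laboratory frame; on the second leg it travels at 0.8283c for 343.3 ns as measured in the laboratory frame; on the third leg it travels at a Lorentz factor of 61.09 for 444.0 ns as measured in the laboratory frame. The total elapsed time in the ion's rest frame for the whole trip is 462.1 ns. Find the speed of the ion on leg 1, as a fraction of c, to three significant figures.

Leg 1: speed unknown; τ_1 = 588.5/γ_1.
Leg 2: γ = 1/√(1 − 0.8283²) = 1/√0.3139 = 1.785; τ_2 = 343.3/1.785 = 192.3 ns.
Leg 3: γ = 61.09; τ_3 = 444.0/61.09 = 7.268 ns.
Total proper time: τ_1 + 192.3 + 7.268 = 462.1, so τ_1 = 462.1 − 199.6 = 262.5 ns.
γ_1 = 588.5/262.5 = 2.242; β = √(1 − 1/γ²) = √0.8011.

β = 0.895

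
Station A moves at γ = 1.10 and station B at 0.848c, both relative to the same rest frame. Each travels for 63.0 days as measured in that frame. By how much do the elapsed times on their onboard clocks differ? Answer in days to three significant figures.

A: γ = 1.10; τ_A = 63.0/1.100 = 57.27 days.
B: γ = 1/√(1 − 0.848²) = 1/√0.2809 = 1.887; τ_B = 63.0/1.887 = 33.39 days.

|τ_A − τ_B| = 23.9 days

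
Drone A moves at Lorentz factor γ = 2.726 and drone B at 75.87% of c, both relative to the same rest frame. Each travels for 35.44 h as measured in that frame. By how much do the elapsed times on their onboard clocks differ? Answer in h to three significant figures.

A: γ = 2.726; τ_A = 35.44/2.726 = 13.00 h.
B: β = 0.7587; γ = 1/√(1 − 0.7587²) = 1/√0.4244 = 1.535; τ_B = 35.44/1.535 = 23.09 h.

|τ_A − τ_B| = 10.1 h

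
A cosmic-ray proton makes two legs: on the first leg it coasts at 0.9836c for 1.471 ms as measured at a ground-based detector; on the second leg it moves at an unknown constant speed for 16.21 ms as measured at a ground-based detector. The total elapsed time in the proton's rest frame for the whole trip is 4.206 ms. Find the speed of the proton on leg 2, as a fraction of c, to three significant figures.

β = 0.970

Leg 1: γ = 1/√(1 − 0.9836²) = 1/√0.03253 = 5.544; τ_1 = 1.471/5.544 = 0.2653 ms.
Leg 2: speed unknown; τ_2 = 16.21/γ_2.
Total proper time: 0.2653 + τ_2 = 4.206, so τ_2 = 4.206 − 0.2653 = 3.941 ms.
γ_2 = 16.21/3.941 = 4.113; β = √(1 − 1/γ²) = √0.9409.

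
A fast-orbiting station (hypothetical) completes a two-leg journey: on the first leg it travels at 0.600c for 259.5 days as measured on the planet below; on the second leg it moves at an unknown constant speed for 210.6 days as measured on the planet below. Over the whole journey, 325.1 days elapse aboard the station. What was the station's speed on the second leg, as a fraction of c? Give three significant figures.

Leg 1: γ = 1/√(1 − 0.600²) = 5/4 = 1.250; τ_1 = 259.5/1.250 = 207.6 days.
Leg 2: speed unknown; τ_2 = 210.6/γ_2.
Total proper time: 207.6 + τ_2 = 325.1, so τ_2 = 325.1 − 207.6 = 117.5 days.
γ_2 = 210.6/117.5 = 1.792; β = √(1 − 1/γ²) = √0.6887.

β = 0.830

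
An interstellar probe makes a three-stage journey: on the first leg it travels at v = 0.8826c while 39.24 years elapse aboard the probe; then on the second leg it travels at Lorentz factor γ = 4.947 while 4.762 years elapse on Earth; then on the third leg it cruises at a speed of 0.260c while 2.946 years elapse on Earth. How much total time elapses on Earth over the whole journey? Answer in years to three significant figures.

Δt = 91.2 years

Leg 1: γ = 1/√(1 − 0.8826²) = 1/√0.2210 = 2.127; Δt_1 = 2.127 × 39.24 = 83.47 years.
Leg 2: 4.762 years is already measured on Earth.
Leg 3: 2.946 years is already measured on Earth.
Total: 83.47 + 4.762 + 2.946 years.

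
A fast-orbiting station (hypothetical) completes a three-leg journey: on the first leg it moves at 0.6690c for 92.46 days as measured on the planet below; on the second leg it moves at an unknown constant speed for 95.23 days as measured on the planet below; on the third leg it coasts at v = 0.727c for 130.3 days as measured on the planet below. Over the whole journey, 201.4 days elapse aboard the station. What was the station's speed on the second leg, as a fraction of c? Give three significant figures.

β = 0.891

Leg 1: γ = 1/√(1 − 0.6690²) = 1/√0.5524 = 1.345; τ_1 = 92.46/1.345 = 68.72 days.
Leg 2: speed unknown; τ_2 = 95.23/γ_2.
Leg 3: γ = 1/√(1 − 0.727²) = 1/√0.4715 = 1.456; τ_3 = 130.3/1.456 = 89.47 days.
Total proper time: 68.72 + τ_2 + 89.47 = 201.4, so τ_2 = 201.4 − 158.2 = 43.21 days.
γ_2 = 95.23/43.21 = 2.204; β = √(1 − 1/γ²) = √0.7941.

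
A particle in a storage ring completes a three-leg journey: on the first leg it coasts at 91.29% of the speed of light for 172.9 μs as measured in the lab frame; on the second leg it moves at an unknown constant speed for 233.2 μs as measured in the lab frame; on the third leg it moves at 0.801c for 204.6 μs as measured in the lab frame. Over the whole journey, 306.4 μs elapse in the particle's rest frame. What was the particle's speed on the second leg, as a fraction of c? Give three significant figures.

β = 0.874

Leg 1: β = 0.9129; γ = 1/√(1 − 0.9129²) = 1/√0.1666 = 2.450; τ_1 = 172.9/2.450 = 70.57 μs.
Leg 2: speed unknown; τ_2 = 233.2/γ_2.
Leg 3: γ = 1/√(1 − 0.801²) = 1/√0.3584 = 1.670; τ_3 = 204.6/1.670 = 122.5 μs.
Total proper time: 70.57 + τ_2 + 122.5 = 306.4, so τ_2 = 306.4 − 193.1 = 113.3 μs.
γ_2 = 233.2/113.3 = 2.058; β = √(1 − 1/γ²) = √0.7638.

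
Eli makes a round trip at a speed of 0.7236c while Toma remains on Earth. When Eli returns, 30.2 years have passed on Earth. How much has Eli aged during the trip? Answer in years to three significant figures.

τ = 20.8 years

γ = 1/√(1 − 0.7236²) = 1/√0.4764 = 1.449
Eli's clock measures proper time along the trip: τ = Δt/γ = 30.2/1.449 years.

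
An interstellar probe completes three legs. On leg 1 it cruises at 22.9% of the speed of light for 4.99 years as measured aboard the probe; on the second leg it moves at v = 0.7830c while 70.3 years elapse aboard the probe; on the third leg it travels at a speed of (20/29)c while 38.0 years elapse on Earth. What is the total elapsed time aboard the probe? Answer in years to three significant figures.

Leg 1: 4.99 years is already measured aboard the probe.
Leg 2: 70.3 years is already measured aboard the probe.
Leg 3: γ = 1/√(1 − (20/29)²) = 29/21 ≈ 1.381; τ_3 = 38.0/1.381 = 27.52 years.
Total: 4.990 + 70.30 + 27.52 years.

τ = 103 years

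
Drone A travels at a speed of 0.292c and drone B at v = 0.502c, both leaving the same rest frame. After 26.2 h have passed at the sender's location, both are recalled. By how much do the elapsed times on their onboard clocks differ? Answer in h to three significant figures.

|τ_A − τ_B| = 2.40 h

A: γ = 1/√(1 − 0.292²) = 1/√0.9147 = 1.046; τ_A = 26.2/1.046 = 25.06 h.
B: γ = 1/√(1 − 0.502²) = 1/√0.7480 = 1.156; τ_B = 26.2/1.156 = 22.66 h.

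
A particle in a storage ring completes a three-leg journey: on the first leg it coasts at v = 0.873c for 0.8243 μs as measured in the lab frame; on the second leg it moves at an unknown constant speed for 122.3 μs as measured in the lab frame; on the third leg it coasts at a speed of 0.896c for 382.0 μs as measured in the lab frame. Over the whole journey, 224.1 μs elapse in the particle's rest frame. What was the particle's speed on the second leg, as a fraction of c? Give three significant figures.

β = 0.897

Leg 1: γ = 1/√(1 − 0.873²) = 1/√0.2379 = 2.050; τ_1 = 0.8243/2.050 = 0.4020 μs.
Leg 2: speed unknown; τ_2 = 122.3/γ_2.
Leg 3: γ = 1/√(1 − 0.896²) = 1/√0.1972 = 2.252; τ_3 = 382.0/2.252 = 169.6 μs.
Total proper time: 0.4020 + τ_2 + 169.6 = 224.1, so τ_2 = 224.1 − 170.0 = 54.07 μs.
γ_2 = 122.3/54.07 = 2.262; β = √(1 − 1/γ²) = √0.8045.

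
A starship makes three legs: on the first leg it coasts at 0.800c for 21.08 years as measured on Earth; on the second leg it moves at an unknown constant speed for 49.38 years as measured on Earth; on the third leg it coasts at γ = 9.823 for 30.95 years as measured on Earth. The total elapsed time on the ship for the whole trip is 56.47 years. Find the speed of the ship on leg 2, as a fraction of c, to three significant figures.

β = 0.567

Leg 1: γ = 1/√(1 − 0.800²) = 5/3 ≈ 1.667; τ_1 = 21.08/1.667 = 12.65 years.
Leg 2: speed unknown; τ_2 = 49.38/γ_2.
Leg 3: γ = 9.823; τ_3 = 30.95/9.823 = 3.151 years.
Total proper time: 12.65 + τ_2 + 3.151 = 56.47, so τ_2 = 56.47 − 15.80 = 40.67 years.
γ_2 = 49.38/40.67 = 1.214; β = √(1 − 1/γ²) = √0.3216.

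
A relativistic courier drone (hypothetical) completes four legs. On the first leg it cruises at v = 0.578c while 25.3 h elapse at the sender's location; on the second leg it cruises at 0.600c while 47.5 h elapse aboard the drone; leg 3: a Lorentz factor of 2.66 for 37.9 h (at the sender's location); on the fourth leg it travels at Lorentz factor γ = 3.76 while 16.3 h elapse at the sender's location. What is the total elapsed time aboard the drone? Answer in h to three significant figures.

τ = 86.7 h

Leg 1: γ = 1/√(1 − 0.578²) = 1/√0.6659 = 1.225; τ_1 = 25.3/1.225 = 20.65 h.
Leg 2: 47.5 h is already measured aboard the drone.
Leg 3: γ = 2.66; τ_3 = 37.9/2.660 = 14.25 h.
Leg 4: γ = 3.76; τ_4 = 16.3/3.760 = 4.335 h.
Total: 20.65 + 47.50 + 14.25 + 4.335 h.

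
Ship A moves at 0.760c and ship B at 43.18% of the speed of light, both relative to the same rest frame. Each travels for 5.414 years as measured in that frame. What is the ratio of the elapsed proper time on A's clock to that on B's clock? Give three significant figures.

τ_A/τ_B = 0.721

A: γ = 1/√(1 − 0.760²) = 1/√0.4224 = 1.539. B: β = 0.4318; γ = 1/√(1 − 0.4318²) = 1/√0.8135 = 1.109.
τ_A/τ_B = γ_B/γ_A = 1.109/1.539 = 0.7206, so τ_A/τ_B = 0.7206.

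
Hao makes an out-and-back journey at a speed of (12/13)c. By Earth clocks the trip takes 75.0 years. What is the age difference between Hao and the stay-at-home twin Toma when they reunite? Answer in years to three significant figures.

Δt − τ = 46.2 years

γ = 1/√(1 − (12/13)²) = 13/5 = 2.600
Hao's elapsed proper time: τ = 75.0/2.600 = 28.85 years.
Age gap = Δt − τ = 75.0 − 28.85 years.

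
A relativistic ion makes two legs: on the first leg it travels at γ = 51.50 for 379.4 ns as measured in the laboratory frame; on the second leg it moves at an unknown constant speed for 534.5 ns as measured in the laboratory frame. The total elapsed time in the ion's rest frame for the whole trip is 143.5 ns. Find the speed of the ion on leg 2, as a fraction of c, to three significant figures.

Leg 1: γ = 51.50; τ_1 = 379.4/51.50 = 7.367 ns.
Leg 2: speed unknown; τ_2 = 534.5/γ_2.
Total proper time: 7.367 + τ_2 = 143.5, so τ_2 = 143.5 − 7.367 = 136.1 ns.
γ_2 = 534.5/136.1 = 3.926; β = √(1 − 1/γ²) = √0.9351.

β = 0.967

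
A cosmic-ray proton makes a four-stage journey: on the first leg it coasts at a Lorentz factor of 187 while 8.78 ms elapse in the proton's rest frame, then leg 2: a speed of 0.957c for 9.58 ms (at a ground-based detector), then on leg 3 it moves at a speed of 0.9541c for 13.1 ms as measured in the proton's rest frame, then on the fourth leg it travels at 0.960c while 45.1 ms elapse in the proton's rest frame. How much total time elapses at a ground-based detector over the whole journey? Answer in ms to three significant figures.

Δt = 1860 ms

Leg 1: γ = 187; Δt_1 = 187.0 × 8.78 = 1642 ms.
Leg 2: 9.58 ms is already measured at a ground-based detector.
Leg 3: γ = 1/√(1 − 0.9541²) = 1/√0.08969 = 3.339; Δt_3 = 3.339 × 13.1 = 43.74 ms.
Leg 4: γ = 1/√(1 − 0.960²) = 25/7 ≈ 3.571; Δt_4 = 3.571 × 45.1 = 161.1 ms.
Total: 1642 + 9.580 + 43.74 + 161.1 ms.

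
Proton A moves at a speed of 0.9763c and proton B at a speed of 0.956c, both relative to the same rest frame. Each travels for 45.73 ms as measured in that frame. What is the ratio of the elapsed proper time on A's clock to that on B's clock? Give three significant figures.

A: γ = 1/√(1 − 0.9763²) = 1/√0.04684 = 4.621. B: γ = 1/√(1 − 0.956²) = 1/√0.08606 = 3.409.
τ_A/τ_B = γ_B/γ_A = 3.409/4.621 = 0.7377, so τ_A/τ_B = 0.7377.

τ_A/τ_B = 0.738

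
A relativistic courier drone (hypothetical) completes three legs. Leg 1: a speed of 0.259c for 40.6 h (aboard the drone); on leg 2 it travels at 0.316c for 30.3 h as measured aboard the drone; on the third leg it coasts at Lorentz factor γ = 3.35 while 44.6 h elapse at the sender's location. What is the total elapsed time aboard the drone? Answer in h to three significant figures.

Leg 1: 40.6 h is already measured aboard the drone.
Leg 2: 30.3 h is already measured aboard the drone.
Leg 3: γ = 3.35; τ_3 = 44.6/3.350 = 13.31 h.
Total: 40.60 + 30.30 + 13.31 h.

τ = 84.2 h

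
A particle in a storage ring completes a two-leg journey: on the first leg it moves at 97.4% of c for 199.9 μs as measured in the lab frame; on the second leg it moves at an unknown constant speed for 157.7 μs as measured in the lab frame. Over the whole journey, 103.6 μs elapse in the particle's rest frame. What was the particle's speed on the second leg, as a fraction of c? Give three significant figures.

β = 0.929

Leg 1: β = 0.974; γ = 1/√(1 − 0.974²) = 1/√0.05132 = 4.414; τ_1 = 199.9/4.414 = 45.29 μs.
Leg 2: speed unknown; τ_2 = 157.7/γ_2.
Total proper time: 45.29 + τ_2 = 103.6, so τ_2 = 103.6 − 45.29 = 58.31 μs.
γ_2 = 157.7/58.31 = 2.704; β = √(1 − 1/γ²) = √0.8633.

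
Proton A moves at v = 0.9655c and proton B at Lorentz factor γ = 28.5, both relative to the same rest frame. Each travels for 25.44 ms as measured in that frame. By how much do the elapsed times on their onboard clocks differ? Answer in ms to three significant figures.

|τ_A − τ_B| = 5.73 ms

A: γ = 1/√(1 − 0.9655²) = 1/√0.06781 = 3.840; τ_A = 25.44/3.840 = 6.625 ms.
B: γ = 28.5; τ_B = 25.44/28.50 = 0.8926 ms.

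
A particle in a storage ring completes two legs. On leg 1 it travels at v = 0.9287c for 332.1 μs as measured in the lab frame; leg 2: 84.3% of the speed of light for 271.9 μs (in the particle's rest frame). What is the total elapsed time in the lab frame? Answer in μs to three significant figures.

Leg 1: 332.1 μs is already measured in the lab frame.
Leg 2: β = 0.843; γ = 1/√(1 − 0.843²) = 1/√0.2894 = 1.859; Δt_2 = 1.859 × 271.9 = 505.5 μs.
Total: 332.1 + 505.5 μs.

Δt = 838 μs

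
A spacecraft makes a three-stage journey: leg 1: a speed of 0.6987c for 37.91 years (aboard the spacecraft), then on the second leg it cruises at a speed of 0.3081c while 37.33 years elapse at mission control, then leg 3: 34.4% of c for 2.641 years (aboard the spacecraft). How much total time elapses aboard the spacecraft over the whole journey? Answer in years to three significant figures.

Leg 1: 37.91 years is already measured aboard the spacecraft.
Leg 2: γ = 1/√(1 − 0.3081²) = 1/√0.9051 = 1.051; τ_2 = 37.33/1.051 = 35.51 years.
Leg 3: 2.641 years is already measured aboard the spacecraft.
Total: 37.91 + 35.51 + 2.641 years.

τ = 76.1 years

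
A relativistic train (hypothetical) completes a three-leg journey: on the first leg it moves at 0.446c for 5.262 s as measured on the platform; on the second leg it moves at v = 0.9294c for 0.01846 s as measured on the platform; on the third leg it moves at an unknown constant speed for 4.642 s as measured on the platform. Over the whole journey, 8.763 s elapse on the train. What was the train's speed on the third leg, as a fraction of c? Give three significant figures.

Leg 1: γ = 1/√(1 − 0.446²) = 1/√0.8011 = 1.117; τ_1 = 5.262/1.117 = 4.710 s.
Leg 2: γ = 1/√(1 − 0.9294²) = 1/√0.1362 = 2.709; τ_2 = 0.01846/2.709 = 0.006813 s.
Leg 3: speed unknown; τ_3 = 4.642/γ_3.
Total proper time: 4.710 + 0.006813 + τ_3 = 8.763, so τ_3 = 8.763 − 4.716 = 4.047 s.
γ_3 = 4.642/4.047 = 1.147; β = √(1 − 1/γ²) = √0.2401.

β = 0.490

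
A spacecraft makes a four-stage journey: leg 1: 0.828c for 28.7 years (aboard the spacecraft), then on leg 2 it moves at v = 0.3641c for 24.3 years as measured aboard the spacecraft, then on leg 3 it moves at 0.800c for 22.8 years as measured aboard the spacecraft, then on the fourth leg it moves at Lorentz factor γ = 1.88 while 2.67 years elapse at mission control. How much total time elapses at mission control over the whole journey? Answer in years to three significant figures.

Leg 1: γ = 1/√(1 − 0.828²) = 1/√0.3144 = 1.783; Δt_1 = 1.783 × 28.7 = 51.18 years.
Leg 2: γ = 1/√(1 − 0.3641²) = 1/√0.8674 = 1.074; Δt_2 = 1.074 × 24.3 = 26.09 years.
Leg 3: γ = 1/√(1 − 0.800²) = 5/3 ≈ 1.667; Δt_3 = 1.667 × 22.8 = 38.00 years.
Leg 4: 2.67 years is already measured at mission control.
Total: 51.18 + 26.09 + 38.00 + 2.670 years.

Δt = 118 years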